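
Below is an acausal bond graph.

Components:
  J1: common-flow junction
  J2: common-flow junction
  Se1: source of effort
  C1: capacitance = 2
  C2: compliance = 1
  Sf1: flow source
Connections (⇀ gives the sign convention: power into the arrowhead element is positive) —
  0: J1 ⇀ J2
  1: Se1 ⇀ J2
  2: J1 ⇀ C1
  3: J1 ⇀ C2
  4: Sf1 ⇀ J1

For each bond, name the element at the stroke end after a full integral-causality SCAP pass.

β0 stroke at J1
β1 stroke at J2
β2 stroke at J1
β3 stroke at J1
β4 stroke at Sf1

β1 →J2  (Se1 (Se) sets effort on bond)
β4 →Sf1  (Sf1: flow source, stroke at near end)
β0 →J1  (J1: bond 4 brought flow, rest push out)
β2 →J1  (1-jn J1 has f-setter on 4)
β3 →J1  (1-jn J1 has f-setter on 4)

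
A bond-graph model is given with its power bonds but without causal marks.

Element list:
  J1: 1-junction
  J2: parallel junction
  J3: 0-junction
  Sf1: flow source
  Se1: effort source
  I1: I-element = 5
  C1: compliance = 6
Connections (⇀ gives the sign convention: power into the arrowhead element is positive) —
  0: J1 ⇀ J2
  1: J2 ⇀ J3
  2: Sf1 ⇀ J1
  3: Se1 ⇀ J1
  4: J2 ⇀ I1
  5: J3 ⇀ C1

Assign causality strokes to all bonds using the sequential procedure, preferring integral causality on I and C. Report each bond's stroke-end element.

β0 |J1
β1 |J2
β2 |Sf1
β3 |J1
β4 |I1
β5 |J3

β2 stroke at Sf1  (Sf1 (Sf) sets flow on bond)
β3 stroke at J1  (Se1: effort source, stroke at far end)
β0 stroke at J1  (J1: bond 2 brought flow, rest push out)
β4 stroke at I1  (I1: I, integral causality)
β1 stroke at J2  (J2: last free bond brings effort in)
β5 stroke at J3  (only one effort-in slot at J3)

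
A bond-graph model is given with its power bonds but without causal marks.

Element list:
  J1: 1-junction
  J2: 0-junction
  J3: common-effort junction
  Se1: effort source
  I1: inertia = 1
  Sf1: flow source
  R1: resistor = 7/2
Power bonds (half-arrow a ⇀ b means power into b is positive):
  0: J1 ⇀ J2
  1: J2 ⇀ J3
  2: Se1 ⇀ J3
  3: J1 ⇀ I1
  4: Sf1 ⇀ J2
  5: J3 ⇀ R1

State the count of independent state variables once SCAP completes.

bond 2 →J3  (source Se1 imposes e)
bond 4 →Sf1  (Sf1 (Sf) sets flow on bond)
bond 1 →J2  (J3 effort already set via bond 2)
bond 5 →R1  (0-jn J3 has e-setter on 2)
bond 0 →J1  (J2: bond 1 brought effort, rest push out)
bond 3 →I1  (closing 1-jn rule on J1)

1  (I1 all integral)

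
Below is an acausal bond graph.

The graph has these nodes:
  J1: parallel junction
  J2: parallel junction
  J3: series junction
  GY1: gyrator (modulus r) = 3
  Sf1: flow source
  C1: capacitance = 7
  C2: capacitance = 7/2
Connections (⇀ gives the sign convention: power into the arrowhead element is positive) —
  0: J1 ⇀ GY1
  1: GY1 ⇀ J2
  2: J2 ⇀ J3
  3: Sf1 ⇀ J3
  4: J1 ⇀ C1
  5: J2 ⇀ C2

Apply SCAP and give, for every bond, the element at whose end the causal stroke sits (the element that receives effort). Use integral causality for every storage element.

bond 3 →Sf1  (source Sf1 imposes f)
bond 2 →J3  (J3 flow already set via bond 3)
bond 4 →J1  (C1 outputs effort q/C1)
bond 0 →GY1  (J1 effort already set via bond 4)
bond 1 →GY1  (GY1: gyrator matches bond 0)
bond 5 →J2  (closing 0-jn rule on J2)

#0 |GY1
#1 |GY1
#2 |J3
#3 |Sf1
#4 |J1
#5 |J2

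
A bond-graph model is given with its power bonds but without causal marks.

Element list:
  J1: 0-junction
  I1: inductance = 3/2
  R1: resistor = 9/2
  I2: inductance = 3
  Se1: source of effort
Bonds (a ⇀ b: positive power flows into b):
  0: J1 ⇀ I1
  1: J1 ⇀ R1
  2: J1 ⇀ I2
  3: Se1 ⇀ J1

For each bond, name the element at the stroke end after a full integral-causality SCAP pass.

bond 3 |J1  (Se1 (Se) sets effort on bond)
bond 0 |I1  (J1: bond 3 brought effort, rest push out)
bond 1 |R1  (J1: bond 3 brought effort, rest push out)
bond 2 |I2  (J1: bond 3 brought effort, rest push out)

#0 stroke→I1
#1 stroke→R1
#2 stroke→I2
#3 stroke→J1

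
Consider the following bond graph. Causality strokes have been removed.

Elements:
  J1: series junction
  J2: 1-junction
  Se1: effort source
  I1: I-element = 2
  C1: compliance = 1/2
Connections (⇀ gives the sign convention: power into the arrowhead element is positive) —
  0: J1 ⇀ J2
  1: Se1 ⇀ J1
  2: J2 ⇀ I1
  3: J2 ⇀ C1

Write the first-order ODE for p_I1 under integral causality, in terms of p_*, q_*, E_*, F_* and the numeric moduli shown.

β1 →J1  (source Se1 imposes e)
β0 →J2  (J1 needs exactly one f-in)
β2 →I1  (I1: I, integral causality)
β3 →J2  (J2: bond 2 brought flow, rest push out)

dp_I1/dt = E_Se1 - 2*q_C1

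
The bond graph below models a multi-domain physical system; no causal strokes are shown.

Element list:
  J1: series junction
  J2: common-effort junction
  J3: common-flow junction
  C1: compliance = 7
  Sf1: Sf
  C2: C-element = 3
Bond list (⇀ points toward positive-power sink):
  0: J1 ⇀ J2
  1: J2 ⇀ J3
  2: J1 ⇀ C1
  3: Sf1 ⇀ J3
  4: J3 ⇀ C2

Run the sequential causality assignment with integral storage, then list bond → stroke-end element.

β0 |J2
β1 |J3
β2 |J1
β3 |Sf1
β4 |J3

β3 →Sf1  (Sf1 fixes flow; stroke at Sf1)
β1 →J3  (J3 flow already set via bond 3)
β4 →J3  (1-jn J3 has f-setter on 3)
β0 →J2  (J2: last free bond brings effort in)
β2 →J1  (J1: bond 0 brought flow, rest push out)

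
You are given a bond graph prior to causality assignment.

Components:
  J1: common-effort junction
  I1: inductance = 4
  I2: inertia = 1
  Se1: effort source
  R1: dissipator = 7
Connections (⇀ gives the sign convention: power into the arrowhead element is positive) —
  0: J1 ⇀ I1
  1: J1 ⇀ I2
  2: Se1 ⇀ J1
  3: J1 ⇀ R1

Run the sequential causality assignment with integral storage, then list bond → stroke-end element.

b2 stroke at J1  (Se1: effort source, stroke at far end)
b0 stroke at I1  (J1: bond 2 brought effort, rest push out)
b1 stroke at I2  (common-e at J1 fixed by 2)
b3 stroke at R1  (J1: bond 2 brought effort, rest push out)

bond 0 |I1
bond 1 |I2
bond 2 |J1
bond 3 |R1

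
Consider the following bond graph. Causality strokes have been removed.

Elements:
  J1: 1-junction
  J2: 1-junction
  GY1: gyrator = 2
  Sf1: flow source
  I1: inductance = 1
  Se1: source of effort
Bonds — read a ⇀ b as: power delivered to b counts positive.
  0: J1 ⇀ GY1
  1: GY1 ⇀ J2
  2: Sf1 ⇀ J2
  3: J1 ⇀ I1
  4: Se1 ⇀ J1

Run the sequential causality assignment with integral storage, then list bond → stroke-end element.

β0 |J1
β1 |J2
β2 |Sf1
β3 |I1
β4 |J1

bond 2 stroke→Sf1  (Sf1 (Sf) sets flow on bond)
bond 4 stroke→J1  (Se1 fixes effort; stroke away)
bond 1 stroke→J2  (J2: bond 2 brought flow, rest push out)
bond 0 stroke→J1  (through GY1, causality inverts; strokes same side of GY1)
bond 3 stroke→I1  (only one flow-in slot at J1)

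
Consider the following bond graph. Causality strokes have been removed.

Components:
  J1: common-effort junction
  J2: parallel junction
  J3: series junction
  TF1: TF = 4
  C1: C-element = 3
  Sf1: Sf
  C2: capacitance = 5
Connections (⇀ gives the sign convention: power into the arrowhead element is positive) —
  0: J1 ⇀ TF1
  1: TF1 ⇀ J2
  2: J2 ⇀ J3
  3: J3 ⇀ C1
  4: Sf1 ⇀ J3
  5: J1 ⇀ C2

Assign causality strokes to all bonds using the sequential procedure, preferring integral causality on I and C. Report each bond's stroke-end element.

b4 stroke at Sf1  (Sf1 (Sf) sets flow on bond)
b2 stroke at J3  (J3 flow already set via bond 4)
b3 stroke at J3  (J3: bond 4 brought flow, rest push out)
b1 stroke at J2  (J2: last free bond brings effort in)
b0 stroke at TF1  (TF1: transformer flips bond 1)
b5 stroke at J1  (J1 needs exactly one e-in)

#0 stroke at TF1
#1 stroke at J2
#2 stroke at J3
#3 stroke at J3
#4 stroke at Sf1
#5 stroke at J1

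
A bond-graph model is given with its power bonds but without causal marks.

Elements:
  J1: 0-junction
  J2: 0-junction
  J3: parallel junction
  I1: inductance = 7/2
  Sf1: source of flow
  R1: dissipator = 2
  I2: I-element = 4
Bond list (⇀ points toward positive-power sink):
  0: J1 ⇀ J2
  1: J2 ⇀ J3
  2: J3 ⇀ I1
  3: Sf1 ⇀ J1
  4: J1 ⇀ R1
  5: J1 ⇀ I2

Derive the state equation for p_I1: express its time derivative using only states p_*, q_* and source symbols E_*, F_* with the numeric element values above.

b3 |Sf1  (source Sf1 imposes f)
b2 |I1  (I1: I, integral causality)
b1 |J3  (J3 needs exactly one e-in)
b0 |J2  (only one effort-in slot at J2)
b5 |I2  (I2: I, integral causality)
b4 |J1  (J1 needs exactly one e-in)

dp_I1/dt = 2*F_Sf1 - 4*p_I1/7 - p_I2/2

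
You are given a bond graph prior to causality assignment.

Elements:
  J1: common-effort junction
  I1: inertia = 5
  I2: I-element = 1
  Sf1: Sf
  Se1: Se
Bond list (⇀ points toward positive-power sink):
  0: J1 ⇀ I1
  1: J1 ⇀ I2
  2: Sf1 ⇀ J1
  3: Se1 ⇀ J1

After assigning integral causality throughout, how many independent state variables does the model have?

2  (I1, I2 all integral)

b2 |Sf1  (source Sf1 imposes f)
b3 |J1  (Se1 fixes effort; stroke away)
b0 |I1  (0-jn J1 has e-setter on 3)
b1 |I2  (0-jn J1 has e-setter on 3)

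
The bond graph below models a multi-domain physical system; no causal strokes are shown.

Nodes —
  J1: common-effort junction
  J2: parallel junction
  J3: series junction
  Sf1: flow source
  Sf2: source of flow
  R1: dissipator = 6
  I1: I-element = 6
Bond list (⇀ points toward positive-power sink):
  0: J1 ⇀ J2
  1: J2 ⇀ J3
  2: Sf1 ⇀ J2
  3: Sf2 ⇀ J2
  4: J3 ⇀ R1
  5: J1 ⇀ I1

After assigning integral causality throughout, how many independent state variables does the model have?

#2 |Sf1  (source Sf1 imposes f)
#3 |Sf2  (Sf2 fixes flow; stroke at Sf2)
#5 |I1  (I1 outputs flow p/I1)
#0 |J1  (J1: last free bond brings effort in)
#1 |J2  (J2: last free bond brings effort in)
#4 |J3  (J3: bond 1 brought flow, rest push out)

1  (I1 all integral)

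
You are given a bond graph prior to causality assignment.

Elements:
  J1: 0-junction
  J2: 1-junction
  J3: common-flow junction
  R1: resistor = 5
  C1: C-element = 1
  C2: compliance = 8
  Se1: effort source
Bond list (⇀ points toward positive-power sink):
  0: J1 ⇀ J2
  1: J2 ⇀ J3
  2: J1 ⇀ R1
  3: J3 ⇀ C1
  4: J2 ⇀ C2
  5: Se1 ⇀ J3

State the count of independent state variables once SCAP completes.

b5 stroke→J3  (Se1 (Se) sets effort on bond)
b3 stroke→J3  (C1 integral (e out))
b1 stroke→J2  (J3: last free bond brings flow in)
b4 stroke→J2  (C2: C, integral causality)
b0 stroke→J1  (J2: last free bond brings flow in)
b2 stroke→R1  (J1 effort already set via bond 0)

2  (C1, C2 all integral)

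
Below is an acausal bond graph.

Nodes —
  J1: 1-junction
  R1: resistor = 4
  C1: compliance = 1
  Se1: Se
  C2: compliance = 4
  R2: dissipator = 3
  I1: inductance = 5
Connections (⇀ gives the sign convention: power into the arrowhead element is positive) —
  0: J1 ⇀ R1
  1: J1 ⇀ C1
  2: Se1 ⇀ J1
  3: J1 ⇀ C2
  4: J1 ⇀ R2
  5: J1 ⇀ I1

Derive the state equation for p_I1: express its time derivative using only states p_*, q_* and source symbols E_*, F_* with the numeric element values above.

#2 →J1  (source Se1 imposes e)
#1 →J1  (C1 outputs effort q/C1)
#3 →J1  (prefer integral on C2)
#5 →I1  (I1 integral (f out))
#0 →J1  (common-f at J1 fixed by 5)
#4 →J1  (J1 flow already set via bond 5)

dp_I1/dt = E_Se1 - 7*p_I1/5 - q_C1 - q_C2/4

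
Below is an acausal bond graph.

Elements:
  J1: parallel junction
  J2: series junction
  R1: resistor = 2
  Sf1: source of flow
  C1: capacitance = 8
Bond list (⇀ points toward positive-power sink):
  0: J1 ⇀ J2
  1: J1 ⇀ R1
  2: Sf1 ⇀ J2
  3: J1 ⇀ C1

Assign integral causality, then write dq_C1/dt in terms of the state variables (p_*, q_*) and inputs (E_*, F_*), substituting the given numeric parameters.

β2 →Sf1  (Sf1: flow source, stroke at near end)
β0 →J2  (J2: bond 2 brought flow, rest push out)
β3 →J1  (C1 integral (e out))
β1 →R1  (J1 effort already set via bond 3)

dq_C1/dt = -F_Sf1 - q_C1/16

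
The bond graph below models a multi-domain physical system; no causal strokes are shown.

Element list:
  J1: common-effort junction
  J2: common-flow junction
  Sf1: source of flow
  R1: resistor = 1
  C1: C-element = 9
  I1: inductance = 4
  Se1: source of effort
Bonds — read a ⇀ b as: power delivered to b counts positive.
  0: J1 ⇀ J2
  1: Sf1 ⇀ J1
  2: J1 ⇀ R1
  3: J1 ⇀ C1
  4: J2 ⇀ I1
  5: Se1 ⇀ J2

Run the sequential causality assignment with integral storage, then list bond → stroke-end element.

bond 1 stroke→Sf1  (Sf1 (Sf) sets flow on bond)
bond 5 stroke→J2  (Se1 fixes effort; stroke away)
bond 3 stroke→J1  (C1 integral (e out))
bond 0 stroke→J2  (0-jn J1 has e-setter on 3)
bond 2 stroke→R1  (J1: bond 3 brought effort, rest push out)
bond 4 stroke→I1  (J2: last free bond brings flow in)

b0 stroke→J2
b1 stroke→Sf1
b2 stroke→R1
b3 stroke→J1
b4 stroke→I1
b5 stroke→J2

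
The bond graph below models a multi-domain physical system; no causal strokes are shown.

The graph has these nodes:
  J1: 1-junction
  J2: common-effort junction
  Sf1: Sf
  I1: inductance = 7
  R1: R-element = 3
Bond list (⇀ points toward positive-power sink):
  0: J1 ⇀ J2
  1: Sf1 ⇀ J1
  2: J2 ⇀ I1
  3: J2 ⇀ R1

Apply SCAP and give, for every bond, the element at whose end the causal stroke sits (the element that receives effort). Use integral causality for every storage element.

b1 →Sf1  (source Sf1 imposes f)
b0 →J1  (J1: bond 1 brought flow, rest push out)
b2 →I1  (I1 outputs flow p/I1)
b3 →J2  (closing 0-jn rule on J2)

β0 stroke→J1
β1 stroke→Sf1
β2 stroke→I1
β3 stroke→J2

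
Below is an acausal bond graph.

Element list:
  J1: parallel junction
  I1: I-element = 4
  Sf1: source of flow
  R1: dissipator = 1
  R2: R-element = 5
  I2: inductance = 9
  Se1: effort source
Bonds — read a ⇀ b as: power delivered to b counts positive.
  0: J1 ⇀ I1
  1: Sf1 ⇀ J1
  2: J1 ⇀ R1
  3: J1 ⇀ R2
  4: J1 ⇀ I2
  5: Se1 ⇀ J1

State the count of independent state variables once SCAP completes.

β1 →Sf1  (Sf1 fixes flow; stroke at Sf1)
β5 →J1  (Se1: effort source, stroke at far end)
β0 →I1  (J1 effort already set via bond 5)
β2 →R1  (0-jn J1 has e-setter on 5)
β3 →R2  (J1 effort already set via bond 5)
β4 →I2  (J1: bond 5 brought effort, rest push out)

2  (I1, I2 all integral)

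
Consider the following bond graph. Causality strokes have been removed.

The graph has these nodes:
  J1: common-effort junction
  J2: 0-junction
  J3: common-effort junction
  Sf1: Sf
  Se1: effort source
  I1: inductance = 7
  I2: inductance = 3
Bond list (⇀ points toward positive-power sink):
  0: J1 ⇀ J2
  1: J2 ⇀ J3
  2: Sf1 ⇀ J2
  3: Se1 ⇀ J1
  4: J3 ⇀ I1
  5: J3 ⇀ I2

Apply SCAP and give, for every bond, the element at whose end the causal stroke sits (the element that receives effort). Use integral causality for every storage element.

#0 |J2
#1 |J3
#2 |Sf1
#3 |J1
#4 |I1
#5 |I2

b2 |Sf1  (Sf1 (Sf) sets flow on bond)
b3 |J1  (Se1 (Se) sets effort on bond)
b0 |J2  (J1: bond 3 brought effort, rest push out)
b1 |J3  (J2 effort already set via bond 0)
b4 |I1  (common-e at J3 fixed by 1)
b5 |I2  (J3 effort already set via bond 1)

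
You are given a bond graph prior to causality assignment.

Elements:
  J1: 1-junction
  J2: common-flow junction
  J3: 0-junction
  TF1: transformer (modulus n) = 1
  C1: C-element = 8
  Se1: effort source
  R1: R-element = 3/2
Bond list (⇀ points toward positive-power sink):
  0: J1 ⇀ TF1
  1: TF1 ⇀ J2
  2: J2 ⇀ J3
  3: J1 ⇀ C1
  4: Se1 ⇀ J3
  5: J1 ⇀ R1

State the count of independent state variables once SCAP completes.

#4 →J3  (Se1: effort source, stroke at far end)
#2 →J2  (J3 effort already set via bond 4)
#1 →TF1  (closing 1-jn rule on J2)
#0 →J1  (through TF1, causality passes straight; one stroke at TF1)
#3 →J1  (C1 integral (e out))
#5 →R1  (J1 needs exactly one f-in)

1  (C1 all integral)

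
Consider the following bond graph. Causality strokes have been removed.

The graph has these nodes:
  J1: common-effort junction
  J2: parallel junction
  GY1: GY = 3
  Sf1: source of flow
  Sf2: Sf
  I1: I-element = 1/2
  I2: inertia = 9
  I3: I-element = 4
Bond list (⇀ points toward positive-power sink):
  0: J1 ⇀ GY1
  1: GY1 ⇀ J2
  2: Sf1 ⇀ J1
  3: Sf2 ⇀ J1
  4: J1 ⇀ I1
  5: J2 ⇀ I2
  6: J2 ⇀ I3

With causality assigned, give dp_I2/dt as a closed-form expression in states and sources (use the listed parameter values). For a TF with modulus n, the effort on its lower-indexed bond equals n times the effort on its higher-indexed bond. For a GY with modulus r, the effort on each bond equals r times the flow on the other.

#2 |Sf1  (Sf1: flow source, stroke at near end)
#3 |Sf2  (source Sf2 imposes f)
#4 |I1  (prefer integral on I1)
#0 |J1  (closing 0-jn rule on J1)
#1 |J2  (GY GY1: same side as bond 0)
#5 |I2  (0-jn J2 has e-setter on 1)
#6 |I3  (J2 effort already set via bond 1)

dp_I2/dt = 3*F_Sf1 + 3*F_Sf2 - 6*p_I1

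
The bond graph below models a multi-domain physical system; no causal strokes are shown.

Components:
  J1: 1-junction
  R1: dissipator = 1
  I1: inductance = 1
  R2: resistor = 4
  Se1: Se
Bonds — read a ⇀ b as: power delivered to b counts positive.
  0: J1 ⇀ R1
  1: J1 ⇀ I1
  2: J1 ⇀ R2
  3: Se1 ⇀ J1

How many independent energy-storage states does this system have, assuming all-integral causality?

#3 stroke at J1  (Se1 fixes effort; stroke away)
#1 stroke at I1  (I1 outputs flow p/I1)
#0 stroke at J1  (J1: bond 1 brought flow, rest push out)
#2 stroke at J1  (1-jn J1 has f-setter on 1)

1  (I1 all integral)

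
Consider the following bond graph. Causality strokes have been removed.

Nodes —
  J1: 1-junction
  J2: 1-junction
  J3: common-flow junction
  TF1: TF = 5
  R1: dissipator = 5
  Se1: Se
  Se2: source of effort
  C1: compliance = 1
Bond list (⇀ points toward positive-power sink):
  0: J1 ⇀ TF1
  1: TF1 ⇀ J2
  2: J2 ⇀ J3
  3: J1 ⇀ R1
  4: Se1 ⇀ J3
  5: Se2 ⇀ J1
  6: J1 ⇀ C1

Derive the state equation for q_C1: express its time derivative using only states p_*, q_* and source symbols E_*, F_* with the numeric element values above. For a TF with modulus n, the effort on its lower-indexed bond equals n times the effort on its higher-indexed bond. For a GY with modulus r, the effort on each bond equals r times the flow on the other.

b4 stroke at J3  (Se1: effort source, stroke at far end)
b5 stroke at J1  (Se2 fixes effort; stroke away)
b2 stroke at J2  (closing 1-jn rule on J3)
b1 stroke at TF1  (only one flow-in slot at J2)
b0 stroke at J1  (through TF1, causality passes straight; one stroke at TF1)
b6 stroke at J1  (C1: C, integral causality)
b3 stroke at R1  (J1 needs exactly one f-in)

dq_C1/dt = E_Se1 + E_Se2/5 - q_C1/5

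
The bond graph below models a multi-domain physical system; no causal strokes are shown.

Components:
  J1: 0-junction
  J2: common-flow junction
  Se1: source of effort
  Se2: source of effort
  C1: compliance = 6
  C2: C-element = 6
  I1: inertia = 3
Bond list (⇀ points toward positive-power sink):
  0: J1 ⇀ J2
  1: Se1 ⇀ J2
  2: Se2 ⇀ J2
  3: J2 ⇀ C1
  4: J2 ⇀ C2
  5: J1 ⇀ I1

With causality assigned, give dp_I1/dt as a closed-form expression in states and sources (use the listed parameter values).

dp_I1/dt = -E_Se1 - E_Se2 + q_C1/6 + q_C2/6

#1 →J2  (Se1 fixes effort; stroke away)
#2 →J2  (Se2 fixes effort; stroke away)
#3 →J2  (C1: C, integral causality)
#4 →J2  (prefer integral on C2)
#0 →J1  (only one flow-in slot at J2)
#5 →I1  (J1 effort already set via bond 0)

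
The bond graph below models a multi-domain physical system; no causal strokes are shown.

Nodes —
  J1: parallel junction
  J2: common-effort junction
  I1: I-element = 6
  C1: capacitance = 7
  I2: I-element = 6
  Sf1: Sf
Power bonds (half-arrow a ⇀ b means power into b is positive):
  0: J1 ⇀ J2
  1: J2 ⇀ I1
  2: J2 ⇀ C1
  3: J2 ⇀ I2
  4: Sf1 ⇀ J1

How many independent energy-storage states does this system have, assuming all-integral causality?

3  (C1, I1, I2 all integral)

#4 stroke→Sf1  (Sf1: flow source, stroke at near end)
#0 stroke→J1  (only one effort-in slot at J1)
#1 stroke→I1  (I1: I, integral causality)
#2 stroke→J2  (C1: C, integral causality)
#3 stroke→I2  (J2: bond 2 brought effort, rest push out)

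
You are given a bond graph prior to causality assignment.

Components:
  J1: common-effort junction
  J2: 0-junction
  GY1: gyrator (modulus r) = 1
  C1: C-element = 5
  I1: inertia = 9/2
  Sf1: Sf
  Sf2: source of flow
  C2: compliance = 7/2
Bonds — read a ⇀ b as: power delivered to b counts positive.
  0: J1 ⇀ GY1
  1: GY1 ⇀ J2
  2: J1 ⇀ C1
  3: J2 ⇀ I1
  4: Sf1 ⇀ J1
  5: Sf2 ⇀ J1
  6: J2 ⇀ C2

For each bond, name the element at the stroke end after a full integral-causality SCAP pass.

β4 →Sf1  (source Sf1 imposes f)
β5 →Sf2  (Sf2: flow source, stroke at near end)
β2 →J1  (prefer integral on C1)
β0 →GY1  (0-jn J1 has e-setter on 2)
β1 →GY1  (GY1: gyrator matches bond 0)
β3 →I1  (prefer integral on I1)
β6 →J2  (closing 0-jn rule on J2)

#0 |GY1
#1 |GY1
#2 |J1
#3 |I1
#4 |Sf1
#5 |Sf2
#6 |J2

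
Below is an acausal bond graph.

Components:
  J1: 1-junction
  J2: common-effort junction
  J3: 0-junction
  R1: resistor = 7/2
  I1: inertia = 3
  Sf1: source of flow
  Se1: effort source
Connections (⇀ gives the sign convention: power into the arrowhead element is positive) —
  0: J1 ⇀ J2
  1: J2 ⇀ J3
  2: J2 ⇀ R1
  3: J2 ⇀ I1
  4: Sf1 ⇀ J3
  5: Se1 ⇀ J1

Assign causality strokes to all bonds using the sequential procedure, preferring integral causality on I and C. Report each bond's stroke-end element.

b4 |Sf1  (Sf1: flow source, stroke at near end)
b5 |J1  (source Se1 imposes e)
b0 |J2  (only one flow-in slot at J1)
b1 |J3  (common-e at J2 fixed by 0)
b2 |R1  (0-jn J2 has e-setter on 0)
b3 |I1  (J2: bond 0 brought effort, rest push out)

bond 0 |J2
bond 1 |J3
bond 2 |R1
bond 3 |I1
bond 4 |Sf1
bond 5 |J1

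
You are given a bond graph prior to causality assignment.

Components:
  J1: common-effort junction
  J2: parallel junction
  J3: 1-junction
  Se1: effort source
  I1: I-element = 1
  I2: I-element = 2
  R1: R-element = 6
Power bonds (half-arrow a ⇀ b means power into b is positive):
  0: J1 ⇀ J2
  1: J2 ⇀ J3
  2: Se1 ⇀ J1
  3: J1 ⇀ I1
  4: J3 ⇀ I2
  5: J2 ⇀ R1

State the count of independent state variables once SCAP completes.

b2 stroke→J1  (Se1 fixes effort; stroke away)
b0 stroke→J2  (J1: bond 2 brought effort, rest push out)
b3 stroke→I1  (common-e at J1 fixed by 2)
b1 stroke→J3  (J2 effort already set via bond 0)
b5 stroke→R1  (J2 effort already set via bond 0)
b4 stroke→I2  (only one flow-in slot at J3)

2  (I1, I2 all integral)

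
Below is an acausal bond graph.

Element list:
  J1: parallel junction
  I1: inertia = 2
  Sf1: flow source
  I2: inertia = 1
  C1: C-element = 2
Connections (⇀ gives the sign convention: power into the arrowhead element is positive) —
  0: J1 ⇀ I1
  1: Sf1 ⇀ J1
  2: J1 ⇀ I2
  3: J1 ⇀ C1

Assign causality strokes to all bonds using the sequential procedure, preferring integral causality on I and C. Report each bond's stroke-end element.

bond 1 |Sf1  (source Sf1 imposes f)
bond 0 |I1  (I1 outputs flow p/I1)
bond 2 |I2  (I2 integral (f out))
bond 3 |J1  (J1 needs exactly one e-in)

β0 |I1
β1 |Sf1
β2 |I2
β3 |J1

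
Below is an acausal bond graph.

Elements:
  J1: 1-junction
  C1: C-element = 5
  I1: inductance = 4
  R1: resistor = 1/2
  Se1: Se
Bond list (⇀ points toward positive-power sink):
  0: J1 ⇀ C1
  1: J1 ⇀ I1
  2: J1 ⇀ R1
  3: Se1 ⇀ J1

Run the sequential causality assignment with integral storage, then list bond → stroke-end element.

b3 →J1  (source Se1 imposes e)
b0 →J1  (C1 integral (e out))
b1 →I1  (I1 outputs flow p/I1)
b2 →J1  (1-jn J1 has f-setter on 1)

b0 |J1
b1 |I1
b2 |J1
b3 |J1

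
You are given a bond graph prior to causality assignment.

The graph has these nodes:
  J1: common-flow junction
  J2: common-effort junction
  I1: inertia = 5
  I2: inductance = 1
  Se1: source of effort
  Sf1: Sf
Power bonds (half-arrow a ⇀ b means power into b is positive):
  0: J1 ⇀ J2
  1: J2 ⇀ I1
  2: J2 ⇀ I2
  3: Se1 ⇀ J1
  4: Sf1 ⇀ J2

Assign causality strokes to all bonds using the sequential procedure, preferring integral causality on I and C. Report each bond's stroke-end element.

bond 0 →J2
bond 1 →I1
bond 2 →I2
bond 3 →J1
bond 4 →Sf1

bond 3 stroke at J1  (source Se1 imposes e)
bond 4 stroke at Sf1  (Sf1 fixes flow; stroke at Sf1)
bond 0 stroke at J2  (J1 needs exactly one f-in)
bond 1 stroke at I1  (J2: bond 0 brought effort, rest push out)
bond 2 stroke at I2  (J2 effort already set via bond 0)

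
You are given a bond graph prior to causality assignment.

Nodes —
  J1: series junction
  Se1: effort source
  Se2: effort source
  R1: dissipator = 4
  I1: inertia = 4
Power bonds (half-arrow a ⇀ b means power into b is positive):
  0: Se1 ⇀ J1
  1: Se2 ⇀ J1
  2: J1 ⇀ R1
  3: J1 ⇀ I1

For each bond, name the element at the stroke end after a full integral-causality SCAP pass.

β0 stroke→J1  (source Se1 imposes e)
β1 stroke→J1  (Se2 fixes effort; stroke away)
β3 stroke→I1  (prefer integral on I1)
β2 stroke→J1  (common-f at J1 fixed by 3)

#0 →J1
#1 →J1
#2 →J1
#3 →I1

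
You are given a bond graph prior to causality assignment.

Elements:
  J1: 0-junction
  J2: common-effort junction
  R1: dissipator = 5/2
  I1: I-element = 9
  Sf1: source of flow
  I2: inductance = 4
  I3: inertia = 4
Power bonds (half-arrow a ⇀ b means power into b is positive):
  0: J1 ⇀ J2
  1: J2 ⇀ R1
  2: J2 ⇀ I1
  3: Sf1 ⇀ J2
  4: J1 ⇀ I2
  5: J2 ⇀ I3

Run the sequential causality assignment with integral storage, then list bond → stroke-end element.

#0 stroke at J1
#1 stroke at J2
#2 stroke at I1
#3 stroke at Sf1
#4 stroke at I2
#5 stroke at I3

β3 stroke at Sf1  (Sf1 fixes flow; stroke at Sf1)
β2 stroke at I1  (I1 outputs flow p/I1)
β4 stroke at I2  (prefer integral on I2)
β0 stroke at J1  (J1 needs exactly one e-in)
β5 stroke at I3  (I3 integral (f out))
β1 stroke at J2  (J2: last free bond brings effort in)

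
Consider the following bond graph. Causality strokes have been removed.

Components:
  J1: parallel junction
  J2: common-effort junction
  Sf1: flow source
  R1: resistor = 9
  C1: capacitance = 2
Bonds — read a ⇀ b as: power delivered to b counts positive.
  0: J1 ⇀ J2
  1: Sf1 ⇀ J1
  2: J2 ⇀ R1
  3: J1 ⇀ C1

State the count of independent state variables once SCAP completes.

β1 stroke→Sf1  (Sf1 fixes flow; stroke at Sf1)
β3 stroke→J1  (C1: C, integral causality)
β0 stroke→J2  (J1: bond 3 brought effort, rest push out)
β2 stroke→R1  (J2: bond 0 brought effort, rest push out)

1  (C1 all integral)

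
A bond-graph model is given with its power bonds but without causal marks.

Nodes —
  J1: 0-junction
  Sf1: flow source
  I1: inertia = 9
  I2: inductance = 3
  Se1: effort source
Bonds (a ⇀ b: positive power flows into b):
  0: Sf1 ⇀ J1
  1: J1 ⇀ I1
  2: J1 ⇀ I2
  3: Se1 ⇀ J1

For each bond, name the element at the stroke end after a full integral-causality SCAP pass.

β0 →Sf1
β1 →I1
β2 →I2
β3 →J1

b0 →Sf1  (Sf1 (Sf) sets flow on bond)
b3 →J1  (Se1 (Se) sets effort on bond)
b1 →I1  (0-jn J1 has e-setter on 3)
b2 →I2  (0-jn J1 has e-setter on 3)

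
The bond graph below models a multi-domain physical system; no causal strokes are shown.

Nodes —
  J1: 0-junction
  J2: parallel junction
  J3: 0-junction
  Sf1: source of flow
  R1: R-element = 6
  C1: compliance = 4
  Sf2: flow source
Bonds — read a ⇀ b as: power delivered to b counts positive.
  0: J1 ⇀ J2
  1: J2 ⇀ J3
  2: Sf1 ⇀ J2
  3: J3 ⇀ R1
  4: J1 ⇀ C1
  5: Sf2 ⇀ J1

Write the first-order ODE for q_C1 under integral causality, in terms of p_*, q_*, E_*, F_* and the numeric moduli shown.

dq_C1/dt = F_Sf1 + F_Sf2 - q_C1/24

#2 |Sf1  (Sf1 fixes flow; stroke at Sf1)
#5 |Sf2  (Sf2 (Sf) sets flow on bond)
#4 |J1  (prefer integral on C1)
#0 |J2  (J1 effort already set via bond 4)
#1 |J3  (J2 effort already set via bond 0)
#3 |R1  (J3: bond 1 brought effort, rest push out)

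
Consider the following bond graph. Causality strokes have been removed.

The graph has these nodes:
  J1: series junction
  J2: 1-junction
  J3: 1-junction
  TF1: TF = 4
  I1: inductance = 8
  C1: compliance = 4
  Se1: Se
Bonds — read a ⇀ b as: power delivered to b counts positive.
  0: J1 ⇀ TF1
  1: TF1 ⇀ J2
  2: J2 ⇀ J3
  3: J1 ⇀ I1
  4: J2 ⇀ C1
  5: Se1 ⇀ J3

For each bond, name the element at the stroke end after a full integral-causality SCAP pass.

β5 stroke→J3  (source Se1 imposes e)
β2 stroke→J2  (only one flow-in slot at J3)
β3 stroke→I1  (I1 outputs flow p/I1)
β0 stroke→J1  (J1 flow already set via bond 3)
β1 stroke→TF1  (through TF1, causality passes straight; one stroke at TF1)
β4 stroke→J2  (common-f at J2 fixed by 1)

β0 →J1
β1 →TF1
β2 →J2
β3 →I1
β4 →J2
β5 →J3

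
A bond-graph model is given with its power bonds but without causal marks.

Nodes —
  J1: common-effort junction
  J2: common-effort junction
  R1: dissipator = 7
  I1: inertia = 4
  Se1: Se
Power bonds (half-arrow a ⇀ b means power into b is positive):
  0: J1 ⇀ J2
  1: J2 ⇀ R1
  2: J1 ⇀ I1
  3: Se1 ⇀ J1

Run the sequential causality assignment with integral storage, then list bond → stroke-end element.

b0 stroke→J2
b1 stroke→R1
b2 stroke→I1
b3 stroke→J1

#3 |J1  (Se1: effort source, stroke at far end)
#0 |J2  (J1: bond 3 brought effort, rest push out)
#2 |I1  (0-jn J1 has e-setter on 3)
#1 |R1  (0-jn J2 has e-setter on 0)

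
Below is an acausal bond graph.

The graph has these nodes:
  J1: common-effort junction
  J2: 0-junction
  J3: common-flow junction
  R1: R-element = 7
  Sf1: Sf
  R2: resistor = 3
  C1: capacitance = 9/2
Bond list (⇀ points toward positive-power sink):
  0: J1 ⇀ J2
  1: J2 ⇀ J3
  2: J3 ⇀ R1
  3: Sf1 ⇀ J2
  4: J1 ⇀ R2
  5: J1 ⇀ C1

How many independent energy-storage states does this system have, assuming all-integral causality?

β3 stroke at Sf1  (Sf1: flow source, stroke at near end)
β5 stroke at J1  (C1 integral (e out))
β0 stroke at J2  (0-jn J1 has e-setter on 5)
β4 stroke at R2  (0-jn J1 has e-setter on 5)
β1 stroke at J3  (J2: bond 0 brought effort, rest push out)
β2 stroke at R1  (closing 1-jn rule on J3)

1  (C1 all integral)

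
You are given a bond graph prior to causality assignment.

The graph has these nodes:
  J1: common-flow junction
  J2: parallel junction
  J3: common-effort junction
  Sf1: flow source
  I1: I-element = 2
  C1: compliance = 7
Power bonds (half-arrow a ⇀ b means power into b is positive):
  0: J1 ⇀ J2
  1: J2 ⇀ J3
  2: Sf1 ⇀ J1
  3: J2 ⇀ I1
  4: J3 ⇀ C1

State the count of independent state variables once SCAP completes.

2  (C1, I1 all integral)

b2 |Sf1  (Sf1 fixes flow; stroke at Sf1)
b0 |J1  (J1: bond 2 brought flow, rest push out)
b3 |I1  (prefer integral on I1)
b1 |J2  (only one effort-in slot at J2)
b4 |J3  (J3 needs exactly one e-in)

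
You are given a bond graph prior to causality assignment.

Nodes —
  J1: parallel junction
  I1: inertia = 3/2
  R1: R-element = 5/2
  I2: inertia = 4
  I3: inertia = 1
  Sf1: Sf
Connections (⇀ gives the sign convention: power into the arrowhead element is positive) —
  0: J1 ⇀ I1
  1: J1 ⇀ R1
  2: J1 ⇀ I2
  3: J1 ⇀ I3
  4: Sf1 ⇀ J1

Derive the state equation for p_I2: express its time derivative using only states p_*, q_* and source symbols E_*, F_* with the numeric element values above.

dp_I2/dt = 5*F_Sf1/2 - 5*p_I1/3 - 5*p_I2/8 - 5*p_I3/2

β4 stroke at Sf1  (Sf1 fixes flow; stroke at Sf1)
β0 stroke at I1  (I1 outputs flow p/I1)
β2 stroke at I2  (I2 outputs flow p/I2)
β3 stroke at I3  (prefer integral on I3)
β1 stroke at J1  (J1 needs exactly one e-in)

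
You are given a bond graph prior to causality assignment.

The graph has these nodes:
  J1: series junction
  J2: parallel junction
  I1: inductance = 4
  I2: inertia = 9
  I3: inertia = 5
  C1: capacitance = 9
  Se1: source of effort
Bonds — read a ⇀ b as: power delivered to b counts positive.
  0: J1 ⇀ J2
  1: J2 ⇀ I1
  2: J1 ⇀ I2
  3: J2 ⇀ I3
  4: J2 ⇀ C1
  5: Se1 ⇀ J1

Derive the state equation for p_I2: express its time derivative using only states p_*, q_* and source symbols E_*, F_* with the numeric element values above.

#5 stroke at J1  (source Se1 imposes e)
#1 stroke at I1  (I1 outputs flow p/I1)
#2 stroke at I2  (I2: I, integral causality)
#0 stroke at J1  (1-jn J1 has f-setter on 2)
#3 stroke at I3  (prefer integral on I3)
#4 stroke at J2  (only one effort-in slot at J2)

dp_I2/dt = E_Se1 - q_C1/9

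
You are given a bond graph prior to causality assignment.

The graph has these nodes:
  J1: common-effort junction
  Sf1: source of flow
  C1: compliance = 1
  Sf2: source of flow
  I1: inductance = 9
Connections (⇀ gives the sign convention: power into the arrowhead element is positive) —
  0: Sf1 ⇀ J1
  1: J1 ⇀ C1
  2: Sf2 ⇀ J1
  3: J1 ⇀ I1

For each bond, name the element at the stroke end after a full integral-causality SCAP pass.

bond 0 stroke→Sf1
bond 1 stroke→J1
bond 2 stroke→Sf2
bond 3 stroke→I1

bond 0 stroke→Sf1  (source Sf1 imposes f)
bond 2 stroke→Sf2  (Sf2: flow source, stroke at near end)
bond 1 stroke→J1  (C1: C, integral causality)
bond 3 stroke→I1  (0-jn J1 has e-setter on 1)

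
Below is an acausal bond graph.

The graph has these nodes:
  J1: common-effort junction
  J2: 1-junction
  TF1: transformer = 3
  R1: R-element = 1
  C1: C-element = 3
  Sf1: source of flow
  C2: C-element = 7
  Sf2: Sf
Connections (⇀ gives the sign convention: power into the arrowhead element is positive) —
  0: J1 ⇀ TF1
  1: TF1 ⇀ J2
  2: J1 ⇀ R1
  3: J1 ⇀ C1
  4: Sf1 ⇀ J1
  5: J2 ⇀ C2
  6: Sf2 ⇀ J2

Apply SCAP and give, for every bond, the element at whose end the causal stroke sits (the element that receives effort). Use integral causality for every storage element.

bond 0 stroke at TF1
bond 1 stroke at J2
bond 2 stroke at R1
bond 3 stroke at J1
bond 4 stroke at Sf1
bond 5 stroke at J2
bond 6 stroke at Sf2

bond 4 |Sf1  (source Sf1 imposes f)
bond 6 |Sf2  (Sf2 (Sf) sets flow on bond)
bond 1 |J2  (J2: bond 6 brought flow, rest push out)
bond 5 |J2  (J2: bond 6 brought flow, rest push out)
bond 0 |TF1  (TF TF1: opposite of bond 1)
bond 3 |J1  (C1: C, integral causality)
bond 2 |R1  (J1 effort already set via bond 3)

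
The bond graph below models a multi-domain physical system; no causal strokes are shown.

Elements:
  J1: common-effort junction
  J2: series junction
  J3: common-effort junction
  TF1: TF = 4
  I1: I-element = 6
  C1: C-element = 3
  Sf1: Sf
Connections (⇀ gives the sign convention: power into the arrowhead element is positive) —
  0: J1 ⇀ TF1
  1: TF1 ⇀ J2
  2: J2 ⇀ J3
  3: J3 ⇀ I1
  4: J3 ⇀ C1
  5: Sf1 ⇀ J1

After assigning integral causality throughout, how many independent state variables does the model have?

2  (C1, I1 all integral)

bond 5 |Sf1  (Sf1 (Sf) sets flow on bond)
bond 0 |J1  (only one effort-in slot at J1)
bond 1 |TF1  (TF1 one-in-one-out from 0)
bond 2 |J2  (J2: bond 1 brought flow, rest push out)
bond 3 |I1  (I1: I, integral causality)
bond 4 |J3  (only one effort-in slot at J3)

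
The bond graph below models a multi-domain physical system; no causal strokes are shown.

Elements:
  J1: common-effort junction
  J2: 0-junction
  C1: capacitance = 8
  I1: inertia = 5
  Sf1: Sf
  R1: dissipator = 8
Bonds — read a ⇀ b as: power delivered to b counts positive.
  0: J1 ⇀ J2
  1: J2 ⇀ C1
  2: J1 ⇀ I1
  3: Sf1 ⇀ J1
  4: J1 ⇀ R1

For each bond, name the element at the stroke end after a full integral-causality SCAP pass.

b3 stroke→Sf1  (Sf1: flow source, stroke at near end)
b1 stroke→J2  (C1 outputs effort q/C1)
b0 stroke→J1  (J2 effort already set via bond 1)
b2 stroke→I1  (0-jn J1 has e-setter on 0)
b4 stroke→R1  (common-e at J1 fixed by 0)

#0 stroke at J1
#1 stroke at J2
#2 stroke at I1
#3 stroke at Sf1
#4 stroke at R1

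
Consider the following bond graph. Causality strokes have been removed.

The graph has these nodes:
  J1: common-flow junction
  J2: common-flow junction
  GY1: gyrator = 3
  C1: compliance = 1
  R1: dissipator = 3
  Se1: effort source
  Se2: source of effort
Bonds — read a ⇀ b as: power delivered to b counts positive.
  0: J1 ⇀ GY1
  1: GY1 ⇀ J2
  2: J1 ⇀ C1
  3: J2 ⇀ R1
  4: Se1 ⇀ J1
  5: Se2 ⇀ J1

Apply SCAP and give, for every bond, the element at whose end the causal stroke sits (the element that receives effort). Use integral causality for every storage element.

b4 |J1  (Se1 fixes effort; stroke away)
b5 |J1  (Se2 fixes effort; stroke away)
b2 |J1  (C1: C, integral causality)
b0 |GY1  (only one flow-in slot at J1)
b1 |GY1  (GY1: gyrator matches bond 0)
b3 |J2  (1-jn J2 has f-setter on 1)

#0 stroke→GY1
#1 stroke→GY1
#2 stroke→J1
#3 stroke→J2
#4 stroke→J1
#5 stroke→J1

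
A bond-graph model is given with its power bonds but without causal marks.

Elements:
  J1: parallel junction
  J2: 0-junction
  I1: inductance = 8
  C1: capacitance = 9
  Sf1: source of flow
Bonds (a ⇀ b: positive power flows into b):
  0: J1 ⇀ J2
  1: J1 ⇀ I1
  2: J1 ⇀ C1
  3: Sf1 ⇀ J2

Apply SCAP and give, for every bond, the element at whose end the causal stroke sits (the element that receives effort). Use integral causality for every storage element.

β3 stroke at Sf1  (Sf1: flow source, stroke at near end)
β0 stroke at J2  (J2 needs exactly one e-in)
β1 stroke at I1  (prefer integral on I1)
β2 stroke at J1  (closing 0-jn rule on J1)

bond 0 |J2
bond 1 |I1
bond 2 |J1
bond 3 |Sf1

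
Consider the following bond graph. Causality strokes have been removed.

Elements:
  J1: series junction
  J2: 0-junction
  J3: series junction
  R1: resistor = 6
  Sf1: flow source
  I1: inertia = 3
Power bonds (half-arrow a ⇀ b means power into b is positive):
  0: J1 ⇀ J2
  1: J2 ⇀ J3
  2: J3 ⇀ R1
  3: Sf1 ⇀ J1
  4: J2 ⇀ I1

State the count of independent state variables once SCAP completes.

b3 →Sf1  (source Sf1 imposes f)
b0 →J1  (1-jn J1 has f-setter on 3)
b4 →I1  (I1 outputs flow p/I1)
b1 →J2  (J2 needs exactly one e-in)
b2 →J3  (1-jn J3 has f-setter on 1)

1  (I1 all integral)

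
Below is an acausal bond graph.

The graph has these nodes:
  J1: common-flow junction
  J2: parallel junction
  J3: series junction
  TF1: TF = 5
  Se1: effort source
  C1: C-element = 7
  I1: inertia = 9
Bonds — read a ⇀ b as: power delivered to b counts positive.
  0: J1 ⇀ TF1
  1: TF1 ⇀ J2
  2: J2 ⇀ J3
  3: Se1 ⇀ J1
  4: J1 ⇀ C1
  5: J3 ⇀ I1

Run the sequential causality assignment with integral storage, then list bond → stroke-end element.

#3 stroke at J1  (Se1 (Se) sets effort on bond)
#4 stroke at J1  (prefer integral on C1)
#0 stroke at TF1  (J1: last free bond brings flow in)
#1 stroke at J2  (TF1 one-in-one-out from 0)
#2 stroke at J3  (J2: bond 1 brought effort, rest push out)
#5 stroke at I1  (J3 needs exactly one f-in)

bond 0 stroke→TF1
bond 1 stroke→J2
bond 2 stroke→J3
bond 3 stroke→J1
bond 4 stroke→J1
bond 5 stroke→I1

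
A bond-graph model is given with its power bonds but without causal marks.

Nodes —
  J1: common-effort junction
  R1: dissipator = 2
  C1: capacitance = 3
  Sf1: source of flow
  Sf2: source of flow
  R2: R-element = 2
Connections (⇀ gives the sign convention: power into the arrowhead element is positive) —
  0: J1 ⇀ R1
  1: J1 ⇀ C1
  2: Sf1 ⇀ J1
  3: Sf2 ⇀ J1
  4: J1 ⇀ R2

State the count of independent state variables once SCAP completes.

β2 stroke→Sf1  (source Sf1 imposes f)
β3 stroke→Sf2  (Sf2: flow source, stroke at near end)
β1 stroke→J1  (C1: C, integral causality)
β0 stroke→R1  (J1: bond 1 brought effort, rest push out)
β4 stroke→R2  (common-e at J1 fixed by 1)

1  (C1 all integral)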